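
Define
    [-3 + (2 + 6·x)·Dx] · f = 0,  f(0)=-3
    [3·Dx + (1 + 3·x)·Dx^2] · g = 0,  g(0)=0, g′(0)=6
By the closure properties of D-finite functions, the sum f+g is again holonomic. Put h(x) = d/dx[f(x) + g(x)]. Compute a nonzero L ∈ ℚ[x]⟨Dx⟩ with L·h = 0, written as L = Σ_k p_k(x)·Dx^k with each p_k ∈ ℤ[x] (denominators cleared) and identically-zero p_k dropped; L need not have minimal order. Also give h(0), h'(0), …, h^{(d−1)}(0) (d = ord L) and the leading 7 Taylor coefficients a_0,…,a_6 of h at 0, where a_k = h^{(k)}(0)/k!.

L = 9 + (15 + 45·x)·Dx + (2 + 12·x + 18·x^2)·Dx^2  (order 2).
h: a_k = 3/2, -45/4, 621/16, -3969/32, 98901/256, -608715/512, 7442361/2048, …
ICs: h(0) = 3/2, h′(0) = -45/4.

f: a_k = -3, -9/2, 27/8, -81/16, 1215/128, -5103/256, 45927/1024, …
g: a_k = 0, 6, -9, 18, -81/2, 486/5, -243, …
Weyl lclm of L_f,L_g ⇒ L₀ (ord ≤ 3).
h₀' ⇒ L via d/dx closure of L₀.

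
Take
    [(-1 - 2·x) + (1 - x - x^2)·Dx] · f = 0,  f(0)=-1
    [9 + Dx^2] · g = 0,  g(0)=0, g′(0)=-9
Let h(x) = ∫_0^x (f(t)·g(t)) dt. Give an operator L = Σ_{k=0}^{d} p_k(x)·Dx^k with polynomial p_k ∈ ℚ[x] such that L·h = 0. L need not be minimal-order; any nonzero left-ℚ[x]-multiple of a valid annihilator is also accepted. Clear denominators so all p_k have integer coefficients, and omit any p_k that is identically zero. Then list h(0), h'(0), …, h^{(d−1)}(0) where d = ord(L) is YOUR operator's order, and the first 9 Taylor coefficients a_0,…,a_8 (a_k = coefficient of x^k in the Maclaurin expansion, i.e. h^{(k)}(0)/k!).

L = (-7 + 9·x + 9·x^2)·Dx + (2 + 4·x)·Dx^2 + (-1 + x + x^2)·Dx^3  (order 3).
h: a_k = 0, 0, 9/2, 3, 9/8, 27/10, 321/80, 1503/280, 6759/896, …
ICs: h(0) = 0, h′(0) = 0, h′′(0) = 9.

f: a_k = -1, -1, -2, -3, -5, -8, -13, -21, -34, …
g: a_k = 0, -9, 0, 27/2, 0, -243/40, 0, 729/560, 0, …
f·g: L₀ = L_f ⊗_s L_g, ord ≤ 1·2.
Integrate: L := L₀·Dx.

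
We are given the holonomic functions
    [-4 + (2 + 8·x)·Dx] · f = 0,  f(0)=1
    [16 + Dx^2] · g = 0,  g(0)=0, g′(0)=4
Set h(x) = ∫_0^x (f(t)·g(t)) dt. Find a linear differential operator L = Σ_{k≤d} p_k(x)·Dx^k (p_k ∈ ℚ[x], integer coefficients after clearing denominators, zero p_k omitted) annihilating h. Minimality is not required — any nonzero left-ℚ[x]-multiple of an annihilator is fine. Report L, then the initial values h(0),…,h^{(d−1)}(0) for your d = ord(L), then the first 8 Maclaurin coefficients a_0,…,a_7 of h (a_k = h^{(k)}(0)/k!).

L = (28 + 128·x + 256·x^2)·Dx + (-4 - 16·x)·Dx^2 + (1 + 8·x + 16·x^2)·Dx^3  (order 3).
h: a_k = 0, 0, 2, 8/3, -14/3, -16/15, -76/45, 432/35, …
ICs: h(0) = 0, h′(0) = 0, h′′(0) = 4.

f: a_k = 1, 2, -2, 4, -10, 28, -84, 264, …
g: a_k = 0, 4, 0, -32/3, 0, 128/15, 0, -1024/315, …
Sym-product of L_f,L_g gives L₀ (≤ ord 2).
h=∫h₀ ⇒ L = L₀·Dx.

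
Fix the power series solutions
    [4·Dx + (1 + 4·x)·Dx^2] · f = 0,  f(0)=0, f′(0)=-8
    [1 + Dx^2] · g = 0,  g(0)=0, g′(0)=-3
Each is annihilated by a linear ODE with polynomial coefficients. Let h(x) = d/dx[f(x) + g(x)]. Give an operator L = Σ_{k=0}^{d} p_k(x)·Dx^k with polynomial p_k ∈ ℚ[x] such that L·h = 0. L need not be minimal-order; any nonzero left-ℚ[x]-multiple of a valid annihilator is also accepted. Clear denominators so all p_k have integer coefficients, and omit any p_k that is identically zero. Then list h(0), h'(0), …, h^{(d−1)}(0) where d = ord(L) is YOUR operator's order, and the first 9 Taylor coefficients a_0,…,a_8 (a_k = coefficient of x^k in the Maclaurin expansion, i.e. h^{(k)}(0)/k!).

L = (388 + 32·x + 64·x^2) + (33 + 140·x + 48·x^2 + 64·x^3)·Dx + (388 + 32·x + 64·x^2)·Dx^2 + (33 + 140·x + 48·x^2 + 64·x^3)·Dx^3  (order 3).
h: a_k = -11, 32, -253/2, 512, -16385/8, 8192, -7864319/240, 131072, -7046430721/13440, …
ICs: h(0) = -11, h′(0) = 32, h′′(0) = -253.

f: a_k = 0, -8, 16, -128/3, 128, -2048/5, 4096/3, -32768/7, 16384, …
g: a_k = 0, -3, 0, 1/2, 0, -1/40, 0, 1/1680, 0, …
Sum ⇒ L₀ = lclm(L_f,L_g) in ℚ(x)⟨Dx⟩.
h₀' ⇒ L via d/dx closure of L₀.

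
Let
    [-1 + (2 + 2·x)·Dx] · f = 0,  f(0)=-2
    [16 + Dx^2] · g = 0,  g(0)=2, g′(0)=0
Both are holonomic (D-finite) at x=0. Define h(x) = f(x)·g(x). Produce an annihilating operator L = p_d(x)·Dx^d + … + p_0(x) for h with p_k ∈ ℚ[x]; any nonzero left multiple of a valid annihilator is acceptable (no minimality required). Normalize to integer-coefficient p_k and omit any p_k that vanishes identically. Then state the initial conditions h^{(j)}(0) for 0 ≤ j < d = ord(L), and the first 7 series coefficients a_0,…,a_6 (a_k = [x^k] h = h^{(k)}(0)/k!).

L = (67 + 128·x + 64·x^2) + (-4 - 4·x)·Dx + (4 + 8·x + 4·x^2)·Dx^2  (order 2).
h: a_k = -4, -2, 65/2, 63/4, -4465/96, -3733/192, 310129/11520, …
ICs: h(0) = -4, h′(0) = -2.

f: a_k = -2, -1, 1/4, -1/8, 5/64, -7/128, 21/512, …
g: a_k = 2, 0, -16, 0, 64/3, 0, -512/45, …
Sym-product of L_f,L_g gives L₀ (≤ ord 2).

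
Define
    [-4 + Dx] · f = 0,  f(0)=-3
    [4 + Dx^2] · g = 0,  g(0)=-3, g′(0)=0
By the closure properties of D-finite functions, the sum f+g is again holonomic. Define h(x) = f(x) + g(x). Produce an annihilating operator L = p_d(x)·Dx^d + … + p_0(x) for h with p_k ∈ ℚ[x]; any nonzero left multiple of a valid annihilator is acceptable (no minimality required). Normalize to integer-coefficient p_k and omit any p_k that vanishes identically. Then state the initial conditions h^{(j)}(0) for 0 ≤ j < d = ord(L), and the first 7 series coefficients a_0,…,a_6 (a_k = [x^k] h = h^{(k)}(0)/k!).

f: a_k = -3, -12, -24, -32, -32, -128/5, -256/15, …
g: a_k = -3, 0, 6, 0, -2, 0, 4/15, …
h₀=f+g: left-lcm gives L₀, ord ≤ 3.
L = -16 + 4·Dx - 4·Dx^2 + Dx^3  (order 3).
h: a_k = -6, -12, -18, -32, -34, -128/5, -84/5, …
ICs: h(0) = -6, h′(0) = -12, h′′(0) = -36.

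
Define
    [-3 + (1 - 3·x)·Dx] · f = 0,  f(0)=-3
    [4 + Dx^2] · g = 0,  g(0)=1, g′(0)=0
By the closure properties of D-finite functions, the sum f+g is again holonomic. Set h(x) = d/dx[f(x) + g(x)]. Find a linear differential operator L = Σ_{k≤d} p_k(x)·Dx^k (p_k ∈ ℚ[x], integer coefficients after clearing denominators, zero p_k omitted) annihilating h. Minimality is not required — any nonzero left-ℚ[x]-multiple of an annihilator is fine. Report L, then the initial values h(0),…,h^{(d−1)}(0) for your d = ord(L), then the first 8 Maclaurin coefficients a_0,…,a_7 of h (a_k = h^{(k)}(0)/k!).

f: a_k = -3, -9, -27, -81, -243, -729, -2187, -6561, …
g: a_k = 1, 0, -2, 0, 2/3, 0, -4/45, 0, …
Sum ⇒ L₀ = lclm(L_f,L_g) in ℚ(x)⟨Dx⟩.
h₀' ⇒ L via d/dx closure of L₀.
L = (1344 - 288·x + 432·x^2) + (-116 + 396·x - 216·x^2 + 216·x^3)·Dx + (336 - 72·x + 108·x^2)·Dx^2 + (-29 + 99·x - 54·x^2 + 54·x^3)·Dx^3  (order 3).
h: a_k = -9, -58, -243, -2908/3, -3645, -196838/15, -45927, -49601144/315, …
ICs: h(0) = -9, h′(0) = -58, h′′(0) = -486.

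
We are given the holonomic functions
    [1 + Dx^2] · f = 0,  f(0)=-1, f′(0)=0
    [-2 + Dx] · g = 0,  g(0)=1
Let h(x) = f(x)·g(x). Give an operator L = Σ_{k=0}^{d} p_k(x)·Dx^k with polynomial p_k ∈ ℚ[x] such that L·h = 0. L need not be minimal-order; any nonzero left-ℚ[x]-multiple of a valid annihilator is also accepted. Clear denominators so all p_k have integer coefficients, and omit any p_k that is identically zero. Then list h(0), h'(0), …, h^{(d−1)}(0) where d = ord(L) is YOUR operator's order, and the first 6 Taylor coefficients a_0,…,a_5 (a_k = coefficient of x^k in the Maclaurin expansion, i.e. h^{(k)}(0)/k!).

L = 5 - 4·Dx + Dx^2  (order 2).
h: a_k = -1, -2, -3/2, -1/3, 7/24, 19/60, …
ICs: h(0) = -1, h′(0) = -2.

f: a_k = -1, 0, 1/2, 0, -1/24, 0, …
g: a_k = 1, 2, 2, 4/3, 2/3, 4/15, …
Sym-product of L_f,L_g gives L₀ (≤ ord 2).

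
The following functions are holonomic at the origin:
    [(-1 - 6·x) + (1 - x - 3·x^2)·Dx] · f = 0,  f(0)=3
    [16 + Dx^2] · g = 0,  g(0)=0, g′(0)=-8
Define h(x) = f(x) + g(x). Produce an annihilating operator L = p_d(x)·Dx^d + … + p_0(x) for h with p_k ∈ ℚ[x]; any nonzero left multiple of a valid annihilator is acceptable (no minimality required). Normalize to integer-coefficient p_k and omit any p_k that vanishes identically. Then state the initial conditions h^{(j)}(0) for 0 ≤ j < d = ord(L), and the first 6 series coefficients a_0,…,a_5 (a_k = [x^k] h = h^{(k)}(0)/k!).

L = (464 + 2816·x + 416·x^2 + 2112·x^3 + 5760·x^4 + 6912·x^5) + (-192 + 304·x + 672·x^2 - 1312·x^3 - 1008·x^4 + 3456·x^5 + 3456·x^6)·Dx + (29 + 176·x + 26·x^2 + 132·x^3 + 360·x^4 + 432·x^5)·Dx^2 + (-12 + 19·x + 42·x^2 - 82·x^3 - 63·x^4 + 216·x^5 + 216·x^6)·Dx^3  (order 3).
h: a_k = 3, -5, 12, 127/3, 57, 1544/15, …
ICs: h(0) = 3, h′(0) = -5, h′′(0) = 24.

f: a_k = 3, 3, 12, 21, 57, 120, …
g: a_k = 0, -8, 0, 64/3, 0, -256/15, …
Weyl lclm of L_f,L_g ⇒ L₀ (ord ≤ 3).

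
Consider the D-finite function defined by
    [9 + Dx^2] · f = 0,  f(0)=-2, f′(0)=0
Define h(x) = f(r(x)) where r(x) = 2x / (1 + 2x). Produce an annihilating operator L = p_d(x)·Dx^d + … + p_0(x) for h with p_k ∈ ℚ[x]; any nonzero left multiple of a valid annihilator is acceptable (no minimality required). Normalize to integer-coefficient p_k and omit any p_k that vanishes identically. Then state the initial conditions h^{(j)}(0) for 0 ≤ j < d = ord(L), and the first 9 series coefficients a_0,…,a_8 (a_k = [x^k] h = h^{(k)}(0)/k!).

L = 36 + (4 + 24·x + 48·x^2 + 32·x^3)·Dx + (1 + 8·x + 24·x^2 + 32·x^3 + 16·x^4)·Dx^2  (order 2).
h: a_k = -2, 0, 36, -144, 324, -288, -6552/5, 44064/5, -1174212/35, …
ICs: h(0) = -2, h′(0) = 0.

f: a_k = -2, 0, 9, 0, -27/4, 0, 81/40, 0, -729/2240, …
f∘r: x↦r, Dx↦Dx/r' in L_f ⇒ L₀.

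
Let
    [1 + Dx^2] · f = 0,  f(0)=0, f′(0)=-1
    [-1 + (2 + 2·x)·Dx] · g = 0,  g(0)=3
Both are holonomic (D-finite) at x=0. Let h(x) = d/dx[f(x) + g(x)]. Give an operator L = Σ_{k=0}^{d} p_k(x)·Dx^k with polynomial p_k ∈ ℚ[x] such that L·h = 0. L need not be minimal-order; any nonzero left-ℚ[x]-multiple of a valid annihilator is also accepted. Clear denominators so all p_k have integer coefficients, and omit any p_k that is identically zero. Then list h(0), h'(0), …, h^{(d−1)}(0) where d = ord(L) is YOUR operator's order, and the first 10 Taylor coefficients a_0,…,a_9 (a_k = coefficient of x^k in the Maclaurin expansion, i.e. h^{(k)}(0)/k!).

f: a_k = 0, -1, 0, 1/6, 0, -1/120, 0, 1/5040, 0, -1/362880, …
g: a_k = 3, 3/2, -3/8, 3/16, -15/128, 21/256, -63/1024, 99/2048, -1287/32768, 2145/65536, …
f+g: L₀ = lclm(L_f,L_g), ord ≤ 2+1.
h=h₀': d/dx-closure on L₀ ⇒ L.
L = (-19 - 8·x - 4·x^2) + (-14 - 30·x - 24·x^2 - 8·x^3)·Dx + (-19 - 8·x - 4·x^2)·Dx^2 + (-14 - 30·x - 24·x^2 - 8·x^3)·Dx^3  (order 3).
h: a_k = 1/2, -3/4, 17/16, -15/32, 283/768, -189/512, 31313/92160, -1287/4096, 6080563/20643840, -36465/131072, …
ICs: h(0) = 1/2, h′(0) = -3/4, h′′(0) = 17/8.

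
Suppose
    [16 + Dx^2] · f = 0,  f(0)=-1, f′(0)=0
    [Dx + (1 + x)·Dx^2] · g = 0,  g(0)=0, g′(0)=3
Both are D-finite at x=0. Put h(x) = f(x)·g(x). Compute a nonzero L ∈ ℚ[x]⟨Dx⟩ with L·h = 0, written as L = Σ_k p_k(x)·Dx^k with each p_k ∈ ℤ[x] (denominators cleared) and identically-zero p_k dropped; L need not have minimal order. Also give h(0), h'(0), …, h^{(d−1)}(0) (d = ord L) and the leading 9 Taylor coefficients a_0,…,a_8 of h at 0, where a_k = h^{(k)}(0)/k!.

f: a_k = -1, 0, 8, 0, -32/3, 0, 256/45, 0, -512/315, …
g: a_k = 0, 3, -3/2, 1, -3/4, 3/5, -1/2, 3/7, -3/8, …
L₀ := L_f ⊗_s L_g (sym. prod.), ord ≤ 4.
L = (15072 + 62976·x + 97024·x^2 + 65536·x^3 + 16384·x^4) + (1984 + 6080·x + 6144·x^2 + 2048·x^3)·Dx + (1950 + 8000·x + 12192·x^2 + 8192·x^3 + 2048·x^4)·Dx^2 + (124 + 380·x + 384·x^2 + 128·x^3)·Dx^3 + (63 + 254·x + 383·x^2 + 256·x^3 + 64·x^4)·Dx^4  (order 4).
h: a_k = 0, -3, 3/2, 23, -45/4, -123/5, 21/2, 377/35, -499/120, …
ICs: h(0) = 0, h′(0) = -3, h′′(0) = 3, h′′′(0) = 138.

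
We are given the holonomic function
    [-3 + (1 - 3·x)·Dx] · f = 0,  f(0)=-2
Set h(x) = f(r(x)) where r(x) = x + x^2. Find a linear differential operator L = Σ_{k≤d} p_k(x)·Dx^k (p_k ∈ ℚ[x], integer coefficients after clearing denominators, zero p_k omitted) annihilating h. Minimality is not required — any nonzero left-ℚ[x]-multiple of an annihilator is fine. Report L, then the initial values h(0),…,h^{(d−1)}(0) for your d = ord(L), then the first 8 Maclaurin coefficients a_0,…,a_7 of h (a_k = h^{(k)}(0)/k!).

f: a_k = -2, -6, -18, -54, -162, -486, -1458, -4374, …
Change of var in L_f (x↦r) gives L₀.
L = (3 + 6·x) + (-1 + 3·x + 3·x^2)·Dx  (order 1).
h: a_k = -2, -6, -24, -90, -342, -1296, -4914, -18630, …
ICs: h(0) = -2.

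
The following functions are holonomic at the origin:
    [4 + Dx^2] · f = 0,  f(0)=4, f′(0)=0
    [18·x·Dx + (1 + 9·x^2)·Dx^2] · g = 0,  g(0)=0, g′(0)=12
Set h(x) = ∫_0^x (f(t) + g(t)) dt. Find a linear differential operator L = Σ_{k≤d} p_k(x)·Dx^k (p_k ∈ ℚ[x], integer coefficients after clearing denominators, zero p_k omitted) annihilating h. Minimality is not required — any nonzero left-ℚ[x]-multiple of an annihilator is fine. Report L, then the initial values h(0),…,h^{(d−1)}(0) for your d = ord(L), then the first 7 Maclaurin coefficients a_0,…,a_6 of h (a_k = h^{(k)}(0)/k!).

L = (-3744·x + 37584·x^3 + 11664·x^5)·Dx^2 + (-28 + 864·x^2 + 10692·x^4 + 5832·x^6)·Dx^3 + (-936·x + 9396·x^3 + 2916·x^5)·Dx^4 + (-7 + 216·x^2 + 2673·x^4 + 1458·x^6)·Dx^5  (order 5).
h: a_k = 0, 4, 6, -8/3, -9, 8/15, 162/5, …
ICs: h(0) = 0, h′(0) = 4, h′′(0) = 12, h′′′(0) = -16, h′′′′(0) = -216.

f: a_k = 4, 0, -8, 0, 8/3, 0, -16/45, …
g: a_k = 0, 12, 0, -36, 0, 972/5, 0, …
Weyl lclm of L_f,L_g ⇒ L₀ (ord ≤ 4).
Integrate: L := L₀·Dx.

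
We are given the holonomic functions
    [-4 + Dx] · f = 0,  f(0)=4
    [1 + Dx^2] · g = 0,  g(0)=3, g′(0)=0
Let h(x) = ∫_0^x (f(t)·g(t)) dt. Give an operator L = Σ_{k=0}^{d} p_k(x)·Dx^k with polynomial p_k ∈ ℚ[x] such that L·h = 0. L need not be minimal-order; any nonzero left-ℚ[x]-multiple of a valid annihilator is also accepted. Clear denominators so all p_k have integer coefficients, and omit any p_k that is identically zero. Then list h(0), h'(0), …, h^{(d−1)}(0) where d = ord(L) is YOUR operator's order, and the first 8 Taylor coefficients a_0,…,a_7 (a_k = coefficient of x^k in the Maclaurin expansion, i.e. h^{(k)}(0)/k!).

L = 17·Dx - 8·Dx^2 + Dx^3  (order 3).
h: a_k = 0, 12, 24, 30, 26, 161/10, 101/15, 33/28, …
ICs: h(0) = 0, h′(0) = 12, h′′(0) = 48.

f: a_k = 4, 16, 32, 128/3, 128/3, 512/15, 1024/45, 4096/315, …
g: a_k = 3, 0, -3/2, 0, 1/8, 0, -1/240, 0, …
Sym-product of L_f,L_g gives L₀ (≤ ord 2).
Integrate: L := L₀·Dx.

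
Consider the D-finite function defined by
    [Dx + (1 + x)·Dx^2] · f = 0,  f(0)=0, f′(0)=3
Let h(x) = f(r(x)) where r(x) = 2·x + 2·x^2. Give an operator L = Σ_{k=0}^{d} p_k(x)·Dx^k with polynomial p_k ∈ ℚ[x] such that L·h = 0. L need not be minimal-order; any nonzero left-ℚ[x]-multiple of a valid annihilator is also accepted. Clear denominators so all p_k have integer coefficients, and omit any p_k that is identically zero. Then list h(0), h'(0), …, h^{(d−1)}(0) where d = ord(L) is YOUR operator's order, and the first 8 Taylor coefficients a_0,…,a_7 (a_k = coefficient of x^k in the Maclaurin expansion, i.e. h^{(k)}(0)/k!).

L = (4·x + 4·x^2)·Dx + (1 + 4·x + 6·x^2 + 4·x^3)·Dx^2  (order 2).
h: a_k = 0, 6, 0, -4, 6, -24/5, 0, 48/7, …
ICs: h(0) = 0, h′(0) = 6.

f: a_k = 0, 3, -3/2, 1, -3/4, 3/5, -1/2, 3/7, …
Change of var in L_f (x↦r) gives L₀.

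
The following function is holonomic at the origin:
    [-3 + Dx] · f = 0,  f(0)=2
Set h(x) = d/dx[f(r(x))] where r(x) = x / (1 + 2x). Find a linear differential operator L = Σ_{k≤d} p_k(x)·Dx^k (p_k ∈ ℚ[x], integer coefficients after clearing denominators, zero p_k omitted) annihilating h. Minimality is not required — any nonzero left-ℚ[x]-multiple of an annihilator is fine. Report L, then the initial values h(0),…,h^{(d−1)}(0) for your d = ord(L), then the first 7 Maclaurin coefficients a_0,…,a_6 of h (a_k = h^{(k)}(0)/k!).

f: a_k = 2, 6, 9, 9, 27/4, 81/20, 81/40, …
Substitute x→r, Dx→(1/r')Dx; clear ⇒ L₀.
h=h₀': d/dx-closure on L₀ ⇒ L.
L = (-1 - 8·x) + (-1 - 4·x - 4·x^2)·Dx  (order 1).
h: a_k = 6, -6, -9, 51, -519/4, 4743/20, -12441/40, …
ICs: h(0) = 6.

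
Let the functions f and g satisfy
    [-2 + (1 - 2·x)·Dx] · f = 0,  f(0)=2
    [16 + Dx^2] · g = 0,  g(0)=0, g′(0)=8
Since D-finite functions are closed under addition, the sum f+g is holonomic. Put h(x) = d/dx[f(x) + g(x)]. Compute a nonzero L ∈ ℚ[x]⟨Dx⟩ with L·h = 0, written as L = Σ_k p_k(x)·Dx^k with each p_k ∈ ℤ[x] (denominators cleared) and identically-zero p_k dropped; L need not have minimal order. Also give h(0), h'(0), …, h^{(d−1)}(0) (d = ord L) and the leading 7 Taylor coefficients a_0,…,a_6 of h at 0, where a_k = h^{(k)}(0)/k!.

L = (512 - 512·x + 512·x^2) + (-80 + 288·x - 384·x^2 + 256·x^3)·Dx + (32 - 32·x + 32·x^2)·Dx^2 + (-5 + 18·x - 24·x^2 + 16·x^3)·Dx^3  (order 3).
h: a_k = 12, 16, -16, 128, 1216/3, 768, 78592/45, …
ICs: h(0) = 12, h′(0) = 16, h′′(0) = -32.

f: a_k = 2, 4, 8, 16, 32, 64, 128, …
g: a_k = 0, 8, 0, -64/3, 0, 256/15, 0, …
Weyl lclm of L_f,L_g ⇒ L₀ (ord ≤ 3).
h=h₀': d/dx-closure on L₀ ⇒ L.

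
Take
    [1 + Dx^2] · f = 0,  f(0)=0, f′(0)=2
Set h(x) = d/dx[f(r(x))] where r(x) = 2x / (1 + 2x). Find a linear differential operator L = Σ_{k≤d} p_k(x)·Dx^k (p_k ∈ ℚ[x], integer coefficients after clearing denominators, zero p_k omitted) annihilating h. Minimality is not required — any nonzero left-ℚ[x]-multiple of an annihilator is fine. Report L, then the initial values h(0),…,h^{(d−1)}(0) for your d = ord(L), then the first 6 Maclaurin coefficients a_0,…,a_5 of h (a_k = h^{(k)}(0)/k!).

f: a_k = 0, 2, 0, -1/3, 0, 1/60, …
L₀ from L_f via x↦r, Dx↦r'^{-1}Dx.
Derive L from L₀ (diff closure).
L = (28 + 96·x + 96·x^2) + (12 + 72·x + 144·x^2 + 96·x^3)·Dx + (1 + 8·x + 24·x^2 + 32·x^3 + 16·x^4)·Dx^2  (order 2).
h: a_k = 4, -16, 40, -64, 8/3, 480, …
ICs: h(0) = 4, h′(0) = -16.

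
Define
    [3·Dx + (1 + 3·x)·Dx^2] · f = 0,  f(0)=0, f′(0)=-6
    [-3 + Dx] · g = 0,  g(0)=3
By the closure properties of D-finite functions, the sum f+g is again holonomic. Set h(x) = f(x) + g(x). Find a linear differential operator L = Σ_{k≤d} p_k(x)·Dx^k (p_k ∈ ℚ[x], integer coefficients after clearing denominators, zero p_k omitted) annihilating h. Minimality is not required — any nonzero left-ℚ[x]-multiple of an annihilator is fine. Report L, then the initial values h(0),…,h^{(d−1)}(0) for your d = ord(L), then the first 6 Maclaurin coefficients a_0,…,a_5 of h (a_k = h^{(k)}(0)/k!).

L = (-27 - 27·x)·Dx + (3 - 18·x - 27·x^2)·Dx^2 + (2 + 9·x + 9·x^2)·Dx^3  (order 3).
h: a_k = 3, 3, 45/2, -9/2, 405/8, -729/8, …
ICs: h(0) = 3, h′(0) = 3, h′′(0) = 45.

f: a_k = 0, -6, 9, -18, 81/2, -486/5, …
g: a_k = 3, 9, 27/2, 27/2, 81/8, 243/40, …
Weyl lclm of L_f,L_g ⇒ L₀ (ord ≤ 3).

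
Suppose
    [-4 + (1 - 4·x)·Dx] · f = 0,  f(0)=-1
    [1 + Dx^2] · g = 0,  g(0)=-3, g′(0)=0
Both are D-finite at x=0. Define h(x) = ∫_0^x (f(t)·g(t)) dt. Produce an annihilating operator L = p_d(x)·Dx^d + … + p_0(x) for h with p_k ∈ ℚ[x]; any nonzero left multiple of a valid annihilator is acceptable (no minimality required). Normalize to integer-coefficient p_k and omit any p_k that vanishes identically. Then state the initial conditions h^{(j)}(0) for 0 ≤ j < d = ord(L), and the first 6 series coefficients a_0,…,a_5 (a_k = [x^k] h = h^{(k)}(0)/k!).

f: a_k = -1, -4, -16, -64, -256, -1024, …
g: a_k = -3, 0, 3/2, 0, -1/8, 0, …
Sym-product of L_f,L_g gives L₀ (≤ ord 2).
∫: right-multiply L₀ by Dx.
L = (-1 + 4·x)·Dx + 8·Dx^2 + (-1 + 4·x)·Dx^3  (order 3).
h: a_k = 0, 3, 6, 31/2, 93/2, 5953/40, …
ICs: h(0) = 0, h′(0) = 3, h′′(0) = 12.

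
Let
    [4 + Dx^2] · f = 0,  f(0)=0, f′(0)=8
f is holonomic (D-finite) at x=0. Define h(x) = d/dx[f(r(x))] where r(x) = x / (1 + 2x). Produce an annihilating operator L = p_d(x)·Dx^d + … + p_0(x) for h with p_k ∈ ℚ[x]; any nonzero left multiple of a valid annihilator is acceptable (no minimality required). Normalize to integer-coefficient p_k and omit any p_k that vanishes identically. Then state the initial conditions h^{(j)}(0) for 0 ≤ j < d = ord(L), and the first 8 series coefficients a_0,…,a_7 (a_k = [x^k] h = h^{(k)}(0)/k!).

L = (28 + 96·x + 96·x^2) + (12 + 72·x + 144·x^2 + 96·x^3)·Dx + (1 + 8·x + 24·x^2 + 32·x^3 + 16·x^4)·Dx^2  (order 2).
h: a_k = 8, -32, 80, -128, 16/3, 960, -221792/45, 814592/45, …
ICs: h(0) = 8, h′(0) = -32.

f: a_k = 0, 8, 0, -16/3, 0, 16/15, 0, -32/315, …
L₀ from L_f via x↦r, Dx↦r'^{-1}Dx.
h=h₀': d/dx-closure on L₀ ⇒ L.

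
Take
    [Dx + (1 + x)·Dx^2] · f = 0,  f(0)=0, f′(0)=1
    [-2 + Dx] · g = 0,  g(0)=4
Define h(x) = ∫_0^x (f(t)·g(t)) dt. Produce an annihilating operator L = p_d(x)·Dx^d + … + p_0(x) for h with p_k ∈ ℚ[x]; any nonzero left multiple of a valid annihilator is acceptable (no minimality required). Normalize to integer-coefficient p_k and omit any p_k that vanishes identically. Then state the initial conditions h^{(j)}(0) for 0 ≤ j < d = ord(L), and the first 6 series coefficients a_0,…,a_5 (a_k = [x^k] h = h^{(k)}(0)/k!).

f: a_k = 0, 1, -1/2, 1/3, -1/4, 1/5, …
g: a_k = 4, 8, 8, 16/3, 8/3, 16/15, …
L₀ := L_f ⊗_s L_g (sym. prod.), ord ≤ 2.
h=∫₀ˣh₀: take L = L₀·Dx.
L = (2 + 4·x)·Dx + (-3 - 4·x)·Dx^2 + (1 + x)·Dx^3  (order 3).
h: a_k = 0, 0, 2, 2, 4/3, 3/5, …
ICs: h(0) = 0, h′(0) = 0, h′′(0) = 4.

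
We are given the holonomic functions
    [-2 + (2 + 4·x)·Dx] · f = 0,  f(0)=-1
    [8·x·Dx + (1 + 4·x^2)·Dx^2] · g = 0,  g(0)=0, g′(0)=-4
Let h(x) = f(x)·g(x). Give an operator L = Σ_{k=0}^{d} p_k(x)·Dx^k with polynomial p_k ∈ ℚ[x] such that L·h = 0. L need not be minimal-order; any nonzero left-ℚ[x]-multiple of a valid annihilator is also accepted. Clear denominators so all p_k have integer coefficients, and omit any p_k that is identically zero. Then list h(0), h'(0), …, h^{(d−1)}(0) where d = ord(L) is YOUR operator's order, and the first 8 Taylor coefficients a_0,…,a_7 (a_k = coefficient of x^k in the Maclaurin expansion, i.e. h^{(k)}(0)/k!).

f: a_k = -1, -1, 1/2, -1/2, 5/8, -7/8, 21/16, -33/16, …
g: a_k = 0, -4, 0, 16/3, 0, -64/5, 0, 256/7, …
Sym-product of L_f,L_g gives L₀ (≤ ord 2).
L = (3 - 8·x - 4·x^2) + (-2 + 4·x + 24·x^2 + 16·x^3)·Dx + (1 + 4·x + 8·x^2 + 16·x^3 + 16·x^4)·Dx^2  (order 2).
h: a_k = 0, 4, 4, -22/3, -10/3, 389/30, 409/30, -18853/420, …
ICs: h(0) = 0, h′(0) = 4.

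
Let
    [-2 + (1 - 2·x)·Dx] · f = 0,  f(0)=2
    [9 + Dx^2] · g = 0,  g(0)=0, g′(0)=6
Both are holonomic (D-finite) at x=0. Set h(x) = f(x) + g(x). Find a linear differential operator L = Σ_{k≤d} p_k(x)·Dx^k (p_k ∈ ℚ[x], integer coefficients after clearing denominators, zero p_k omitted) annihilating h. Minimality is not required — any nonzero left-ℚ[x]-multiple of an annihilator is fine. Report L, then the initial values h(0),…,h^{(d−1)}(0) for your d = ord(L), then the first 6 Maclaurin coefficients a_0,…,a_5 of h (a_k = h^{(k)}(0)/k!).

L = (594 - 648·x + 648·x^2) + (-153 + 630·x - 972·x^2 + 648·x^3)·Dx + (66 - 72·x + 72·x^2)·Dx^2 + (-17 + 70·x - 108·x^2 + 72·x^3)·Dx^3  (order 3).
h: a_k = 2, 10, 8, 7, 32, 1361/20, …
ICs: h(0) = 2, h′(0) = 10, h′′(0) = 16.

f: a_k = 2, 4, 8, 16, 32, 64, …
g: a_k = 0, 6, 0, -9, 0, 81/20, …
L₀ := lclm(L_f,L_g); ord L₀ ≤ 1+2.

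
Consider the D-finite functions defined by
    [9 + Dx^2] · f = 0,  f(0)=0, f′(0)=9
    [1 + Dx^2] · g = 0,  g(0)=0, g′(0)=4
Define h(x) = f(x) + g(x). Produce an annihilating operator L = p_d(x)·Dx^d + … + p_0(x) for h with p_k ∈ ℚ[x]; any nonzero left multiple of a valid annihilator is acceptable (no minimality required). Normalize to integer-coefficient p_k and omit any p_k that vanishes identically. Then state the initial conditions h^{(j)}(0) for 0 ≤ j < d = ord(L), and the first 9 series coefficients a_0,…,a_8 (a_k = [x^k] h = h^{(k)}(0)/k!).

f: a_k = 0, 9, 0, -27/2, 0, 243/40, 0, -729/560, 0, …
g: a_k = 0, 4, 0, -2/3, 0, 1/30, 0, -1/1260, 0, …
h₀=f+g: left-lcm gives L₀, ord ≤ 4.
L = 9 + 10·Dx^2 + Dx^4  (order 4).
h: a_k = 0, 13, 0, -85/6, 0, 733/120, 0, -1313/1008, 0, …
ICs: h(0) = 0, h′(0) = 13, h′′(0) = 0, h′′′(0) = -85.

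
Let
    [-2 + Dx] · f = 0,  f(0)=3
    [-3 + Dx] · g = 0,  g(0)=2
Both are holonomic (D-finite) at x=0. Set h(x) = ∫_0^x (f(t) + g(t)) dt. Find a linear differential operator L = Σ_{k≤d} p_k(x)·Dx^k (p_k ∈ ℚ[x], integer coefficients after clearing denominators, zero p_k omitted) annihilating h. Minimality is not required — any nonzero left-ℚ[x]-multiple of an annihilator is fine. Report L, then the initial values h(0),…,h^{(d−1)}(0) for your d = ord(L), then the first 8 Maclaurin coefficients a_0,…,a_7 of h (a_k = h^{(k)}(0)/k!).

f: a_k = 3, 6, 6, 4, 2, 4/5, 4/15, 8/105, …
g: a_k = 2, 6, 9, 9, 27/4, 81/20, 81/40, 243/280, …
Sum ⇒ L₀ = lclm(L_f,L_g) in ℚ(x)⟨Dx⟩.
∫: right-multiply L₀ by Dx.
L = 6·Dx - 5·Dx^2 + Dx^3  (order 3).
h: a_k = 0, 5, 6, 5, 13/4, 7/4, 97/120, 55/168, …
ICs: h(0) = 0, h′(0) = 5, h′′(0) = 12.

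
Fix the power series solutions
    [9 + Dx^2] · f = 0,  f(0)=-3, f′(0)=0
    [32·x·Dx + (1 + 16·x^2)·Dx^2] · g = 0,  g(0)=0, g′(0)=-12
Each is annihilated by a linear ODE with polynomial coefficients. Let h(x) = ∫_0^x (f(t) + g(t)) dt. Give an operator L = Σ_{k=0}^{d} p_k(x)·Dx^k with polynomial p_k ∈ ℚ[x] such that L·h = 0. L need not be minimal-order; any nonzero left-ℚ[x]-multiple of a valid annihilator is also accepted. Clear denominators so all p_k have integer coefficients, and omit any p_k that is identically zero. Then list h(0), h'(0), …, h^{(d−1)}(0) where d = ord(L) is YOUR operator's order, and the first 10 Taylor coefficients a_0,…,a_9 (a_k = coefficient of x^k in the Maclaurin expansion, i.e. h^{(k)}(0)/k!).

f: a_k = -3, 0, 27/2, 0, -81/8, 0, 243/80, 0, -2187/4480, 0, …
g: a_k = 0, -12, 0, 64, 0, -3072/5, 0, 49152/7, 0, -262144/3, …
Weyl lclm of L_f,L_g ⇒ L₀ (ord ≤ 4).
∫: right-multiply L₀ by Dx.
L = (-52704·x + 967680·x^3 + 663552·x^5)·Dx^2 + (-207 + 13104·x^2 + 283392·x^4 + 331776·x^6)·Dx^3 + (-5856·x + 107520·x^3 + 73728·x^5)·Dx^4 + (-23 + 1456·x^2 + 31488·x^4 + 36864·x^6)·Dx^5  (order 5).
h: a_k = 0, -3, -6, 9/2, 16, -81/40, -512/5, 243/560, 6144/7, -243/4480, …
ICs: h(0) = 0, h′(0) = -3, h′′(0) = -12, h′′′(0) = 27, h′′′′(0) = 384.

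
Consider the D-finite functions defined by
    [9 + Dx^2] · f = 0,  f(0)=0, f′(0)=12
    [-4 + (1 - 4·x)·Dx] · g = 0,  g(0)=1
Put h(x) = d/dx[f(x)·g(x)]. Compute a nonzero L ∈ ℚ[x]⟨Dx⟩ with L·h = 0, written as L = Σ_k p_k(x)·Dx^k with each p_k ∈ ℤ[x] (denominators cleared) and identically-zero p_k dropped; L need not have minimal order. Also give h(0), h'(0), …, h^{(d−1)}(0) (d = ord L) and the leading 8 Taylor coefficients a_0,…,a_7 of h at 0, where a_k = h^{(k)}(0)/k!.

L = (-23 - 72·x + 144·x^2) + (-8 + 32·x)·Dx + (1 - 8·x + 16·x^2)·Dx^2  (order 2).
h: a_k = 12, 96, 522, 2784, 27921/2, 335052/5, 6254061/20, 50032488/35, …
ICs: h(0) = 12, h′(0) = 96.

f: a_k = 0, 12, 0, -18, 0, 81/10, 0, -243/140, …
g: a_k = 1, 4, 16, 64, 256, 1024, 4096, 16384, …
Product ⇒ symmetric product L₀, ord ≤ 2.
Derive L from L₀ (diff closure).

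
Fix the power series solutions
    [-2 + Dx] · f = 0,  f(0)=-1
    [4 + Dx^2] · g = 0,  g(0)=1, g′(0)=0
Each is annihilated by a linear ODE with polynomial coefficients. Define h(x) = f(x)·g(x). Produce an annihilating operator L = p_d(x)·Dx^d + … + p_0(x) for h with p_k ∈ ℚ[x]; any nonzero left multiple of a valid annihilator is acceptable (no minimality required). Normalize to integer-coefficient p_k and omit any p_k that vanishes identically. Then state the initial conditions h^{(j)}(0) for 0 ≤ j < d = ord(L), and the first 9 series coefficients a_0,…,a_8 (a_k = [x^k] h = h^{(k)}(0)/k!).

f: a_k = -1, -2, -2, -4/3, -2/3, -4/15, -4/45, -8/315, -2/315, …
g: a_k = 1, 0, -2, 0, 2/3, 0, -4/45, 0, 2/315, …
f·g: L₀ = L_f ⊗_s L_g, ord ≤ 1·2.
L = 8 - 4·Dx + Dx^2  (order 2).
h: a_k = -1, -2, 0, 8/3, 8/3, 16/15, 0, -64/315, -32/315, …
ICs: h(0) = -1, h′(0) = -2.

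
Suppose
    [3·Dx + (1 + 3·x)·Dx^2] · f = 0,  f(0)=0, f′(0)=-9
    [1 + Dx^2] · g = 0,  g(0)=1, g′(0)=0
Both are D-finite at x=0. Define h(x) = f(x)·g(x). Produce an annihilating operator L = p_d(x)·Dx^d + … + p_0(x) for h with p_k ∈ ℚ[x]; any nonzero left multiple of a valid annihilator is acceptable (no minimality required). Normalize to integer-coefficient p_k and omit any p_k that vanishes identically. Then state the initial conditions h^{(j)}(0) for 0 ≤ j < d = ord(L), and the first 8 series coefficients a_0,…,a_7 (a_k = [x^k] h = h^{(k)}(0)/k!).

f: a_k = 0, -9, 27/2, -27, 243/4, -729/5, 729/2, -6561/7, …
g: a_k = 1, 0, -1/2, 0, 1/24, 0, -1/720, 0, …
Product ⇒ symmetric product L₀, ord ≤ 4.
L = (-203 - 222·x - 189·x^2 + 432·x^3 + 324·x^4) + (-84 - 108·x + 648·x^2 + 648·x^3)·Dx + (-208 - 228·x - 54·x^2 + 864·x^3 + 648·x^4)·Dx^2 + (-84 - 108·x + 648·x^2 + 648·x^3)·Dx^3 + (-5 - 6·x + 135·x^2 + 432·x^3 + 324·x^4)·Dx^4  (order 4).
h: a_k = 0, -9, 27/2, -45/2, 54, -5307/40, 5355/16, -484679/560, …
ICs: h(0) = 0, h′(0) = -9, h′′(0) = 27, h′′′(0) = -135.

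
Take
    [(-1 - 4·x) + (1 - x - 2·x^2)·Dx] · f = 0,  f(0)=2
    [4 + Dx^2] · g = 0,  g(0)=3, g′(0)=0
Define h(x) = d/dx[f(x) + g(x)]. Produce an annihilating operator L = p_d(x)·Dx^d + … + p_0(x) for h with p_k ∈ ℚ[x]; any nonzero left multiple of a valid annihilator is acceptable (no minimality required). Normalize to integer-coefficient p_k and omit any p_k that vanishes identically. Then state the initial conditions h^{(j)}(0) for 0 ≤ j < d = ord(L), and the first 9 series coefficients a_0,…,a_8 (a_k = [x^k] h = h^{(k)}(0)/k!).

f: a_k = 2, 2, 6, 10, 22, 42, 86, 170, 342, …
g: a_k = 3, 0, -6, 0, 2, 0, -4/15, 0, 2/105, …
f+g: L₀ = lclm(L_f,L_g), ord ≤ 1+2.
h₀' ⇒ L via d/dx closure of L₀.
L = (576 + 2400·x + 5616·x^2 + 3360·x^3 + 3840·x^4 + 1152·x^5 + 768·x^6) + (-68 - 236·x + 240·x^2 + 488·x^3 + 560·x^4 + 672·x^5 + 448·x^6 + 256·x^7)·Dx + (144 + 600·x + 1404·x^2 + 840·x^3 + 960·x^4 + 288·x^5 + 192·x^6)·Dx^2 + (-17 - 59·x + 60·x^2 + 122·x^3 + 140·x^4 + 168·x^5 + 112·x^6 + 64·x^7)·Dx^3  (order 3).
h: a_k = 2, 0, 30, 96, 210, 2572/5, 1190, 287296/105, 6138, …
ICs: h(0) = 2, h′(0) = 0, h′′(0) = 60.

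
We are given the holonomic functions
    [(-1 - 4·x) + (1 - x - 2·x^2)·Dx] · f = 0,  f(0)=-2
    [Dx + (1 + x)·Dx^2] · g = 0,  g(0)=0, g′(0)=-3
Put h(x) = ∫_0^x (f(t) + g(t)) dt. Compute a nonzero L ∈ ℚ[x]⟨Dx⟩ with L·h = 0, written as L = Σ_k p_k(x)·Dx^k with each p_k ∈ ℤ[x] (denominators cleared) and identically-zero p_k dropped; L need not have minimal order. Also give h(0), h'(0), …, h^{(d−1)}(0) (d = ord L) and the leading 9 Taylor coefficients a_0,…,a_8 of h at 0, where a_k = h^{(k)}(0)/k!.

L = (42 + 144·x + 144·x^2 + 96·x^3)·Dx^2 + (28 + 172·x + 312·x^2 + 328·x^3 + 160·x^4)·Dx^3 + (-7 - 14·x + 5·x^2 + 56·x^3 + 76·x^4 + 32·x^5)·Dx^4  (order 4).
h: a_k = 0, -2, -5/2, -3/2, -11/4, -17/4, -71/10, -171/14, -1193/56, …
ICs: h(0) = 0, h′(0) = -2, h′′(0) = -5, h′′′(0) = -9.

f: a_k = -2, -2, -6, -10, -22, -42, -86, -170, -342, …
g: a_k = 0, -3, 3/2, -1, 3/4, -3/5, 1/2, -3/7, 3/8, …
Weyl lclm of L_f,L_g ⇒ L₀ (ord ≤ 3).
h=∫₀ˣh₀: take L = L₀·Dx.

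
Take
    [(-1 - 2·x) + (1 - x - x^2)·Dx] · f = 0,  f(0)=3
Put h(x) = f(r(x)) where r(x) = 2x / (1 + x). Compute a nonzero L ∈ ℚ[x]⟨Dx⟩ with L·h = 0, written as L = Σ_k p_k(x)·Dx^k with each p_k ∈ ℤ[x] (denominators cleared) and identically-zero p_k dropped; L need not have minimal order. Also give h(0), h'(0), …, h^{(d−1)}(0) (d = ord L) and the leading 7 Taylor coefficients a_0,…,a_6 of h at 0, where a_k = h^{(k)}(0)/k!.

L = (2 + 10·x) + (-1 - x + 5·x^2 + 5·x^3)·Dx  (order 1).
h: a_k = 3, 6, 18, 30, 90, 150, 450, …
ICs: h(0) = 3.

f: a_k = 3, 3, 6, 9, 15, 24, 39, …
h₀=f(r): pull back L_f along r ⇒ L₀.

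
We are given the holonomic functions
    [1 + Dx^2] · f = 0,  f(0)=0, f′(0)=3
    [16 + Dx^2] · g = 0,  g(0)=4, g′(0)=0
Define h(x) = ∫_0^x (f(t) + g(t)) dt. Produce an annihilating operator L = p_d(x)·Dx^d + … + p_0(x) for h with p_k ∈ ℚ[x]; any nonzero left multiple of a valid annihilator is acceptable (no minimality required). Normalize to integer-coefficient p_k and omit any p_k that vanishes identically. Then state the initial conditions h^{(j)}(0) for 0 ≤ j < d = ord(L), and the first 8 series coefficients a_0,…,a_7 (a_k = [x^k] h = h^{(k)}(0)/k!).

f: a_k = 0, 3, 0, -1/2, 0, 1/40, 0, -1/1680, …
g: a_k = 4, 0, -32, 0, 128/3, 0, -1024/45, 0, …
h₀=f+g: left-lcm gives L₀, ord ≤ 4.
Integrate: L := L₀·Dx.
L = 16·Dx + 17·Dx^3 + Dx^5  (order 5).
h: a_k = 0, 4, 3/2, -32/3, -1/8, 128/15, 1/240, -1024/315, …
ICs: h(0) = 0, h′(0) = 4, h′′(0) = 3, h′′′(0) = -64, h′′′′(0) = -3.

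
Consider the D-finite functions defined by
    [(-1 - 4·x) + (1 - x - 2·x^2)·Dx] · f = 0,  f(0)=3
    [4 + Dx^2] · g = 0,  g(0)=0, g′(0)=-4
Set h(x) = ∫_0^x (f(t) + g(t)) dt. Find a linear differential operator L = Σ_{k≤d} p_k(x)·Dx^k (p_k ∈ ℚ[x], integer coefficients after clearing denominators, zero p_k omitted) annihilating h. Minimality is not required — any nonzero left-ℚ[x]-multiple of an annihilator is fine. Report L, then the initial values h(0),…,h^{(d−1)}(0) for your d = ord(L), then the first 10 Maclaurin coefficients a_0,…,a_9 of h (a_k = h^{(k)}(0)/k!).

f: a_k = 3, 3, 9, 15, 33, 63, 129, 255, 513, 1023, …
g: a_k = 0, -4, 0, 8/3, 0, -8/15, 0, 16/315, 0, -8/2835, …
L₀ := lclm(L_f,L_g); ord L₀ ≤ 1+2.
h=∫h₀ ⇒ L = L₀·Dx.
L = (68 + 304·x + 200·x^2 + 320·x^3 + 160·x^4 + 128·x^5)·Dx + (-20 + 12·x + 24·x^2 + 8·x^3 + 48·x^4 + 96·x^5 + 64·x^6)·Dx^2 + (17 + 76·x + 50·x^2 + 80·x^3 + 40·x^4 + 32·x^5)·Dx^3 + (-5 + 3·x + 6·x^2 + 2·x^3 + 12·x^4 + 24·x^5 + 16·x^6)·Dx^4  (order 4).
h: a_k = 0, 3, -1/2, 3, 53/12, 33/5, 937/90, 129/7, 80341/2520, 57, …
ICs: h(0) = 0, h′(0) = 3, h′′(0) = -1, h′′′(0) = 18.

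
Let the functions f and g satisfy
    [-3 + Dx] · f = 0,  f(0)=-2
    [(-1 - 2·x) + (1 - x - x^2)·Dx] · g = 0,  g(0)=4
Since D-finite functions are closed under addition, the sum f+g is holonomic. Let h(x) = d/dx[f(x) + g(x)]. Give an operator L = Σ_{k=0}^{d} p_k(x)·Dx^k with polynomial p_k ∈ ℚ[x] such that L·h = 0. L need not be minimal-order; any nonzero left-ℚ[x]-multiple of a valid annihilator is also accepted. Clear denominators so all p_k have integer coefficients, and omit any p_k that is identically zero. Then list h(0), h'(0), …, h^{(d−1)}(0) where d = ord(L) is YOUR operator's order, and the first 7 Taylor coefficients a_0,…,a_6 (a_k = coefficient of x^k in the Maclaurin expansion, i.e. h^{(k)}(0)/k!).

L = (18 + 126·x + 144·x^2 + 180·x^3 + 54·x^4) + (-9 - 48·x - 81·x^2 - 24·x^3 + 45·x^4 + 18·x^5)·Dx + (1 + 2·x + 11·x^2 - 12·x^3 - 21·x^4 - 6·x^5)·Dx^2  (order 2).
h: a_k = -2, -2, 9, 53, 559/4, 5997/20, 23277/40, …
ICs: h(0) = -2, h′(0) = -2.

f: a_k = -2, -6, -9, -9, -27/4, -81/20, -81/40, …
g: a_k = 4, 4, 8, 12, 20, 32, 52, …
L₀ := lclm(L_f,L_g); ord L₀ ≤ 1+1.
Derive L from L₀ (diff closure).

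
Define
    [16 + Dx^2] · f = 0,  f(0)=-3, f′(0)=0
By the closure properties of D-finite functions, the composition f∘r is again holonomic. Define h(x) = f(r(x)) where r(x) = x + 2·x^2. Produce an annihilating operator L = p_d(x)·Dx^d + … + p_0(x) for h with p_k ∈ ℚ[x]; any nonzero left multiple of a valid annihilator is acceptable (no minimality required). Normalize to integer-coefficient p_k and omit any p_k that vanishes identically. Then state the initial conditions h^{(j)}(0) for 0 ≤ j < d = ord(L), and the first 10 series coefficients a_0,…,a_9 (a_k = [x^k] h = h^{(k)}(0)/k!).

f: a_k = -3, 0, 24, 0, -32, 0, 256/15, 0, -512/105, 0, …
L₀ from L_f via x↦r, Dx↦r'^{-1}Dx.
L = (16 + 192·x + 768·x^2 + 1024·x^3) - 4·Dx + (1 + 4·x)·Dx^2  (order 2).
h: a_k = -3, 0, 24, 96, 64, -256, -11264/15, -4096/5, 53248/105, 278528/105, …
ICs: h(0) = -3, h′(0) = 0.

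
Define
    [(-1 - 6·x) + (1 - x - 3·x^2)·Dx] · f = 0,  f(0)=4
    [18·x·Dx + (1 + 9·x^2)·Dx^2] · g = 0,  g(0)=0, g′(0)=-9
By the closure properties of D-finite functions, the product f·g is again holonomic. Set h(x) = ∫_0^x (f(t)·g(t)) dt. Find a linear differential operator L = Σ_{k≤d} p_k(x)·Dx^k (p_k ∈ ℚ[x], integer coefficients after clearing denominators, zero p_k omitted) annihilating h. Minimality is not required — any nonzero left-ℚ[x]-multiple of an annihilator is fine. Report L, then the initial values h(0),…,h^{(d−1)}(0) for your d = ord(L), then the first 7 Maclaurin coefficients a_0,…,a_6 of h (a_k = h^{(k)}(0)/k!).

L = (6 + 18·x + 162·x^2)·Dx + (2 - 6·x + 36·x^2 + 162·x^3)·Dx^2 + (-1 + x - 6·x^2 + 9·x^3 + 27·x^4)·Dx^3  (order 3).
h: a_k = 0, 0, -18, -12, -9, -144/5, -696/5, …
ICs: h(0) = 0, h′(0) = 0, h′′(0) = -36.

f: a_k = 4, 4, 16, 28, 76, 160, 388, …
g: a_k = 0, -9, 0, 27, 0, -729/5, 0, …
L₀ := L_f ⊗_s L_g (sym. prod.), ord ≤ 2.
h=∫₀ˣh₀: take L = L₀·Dx.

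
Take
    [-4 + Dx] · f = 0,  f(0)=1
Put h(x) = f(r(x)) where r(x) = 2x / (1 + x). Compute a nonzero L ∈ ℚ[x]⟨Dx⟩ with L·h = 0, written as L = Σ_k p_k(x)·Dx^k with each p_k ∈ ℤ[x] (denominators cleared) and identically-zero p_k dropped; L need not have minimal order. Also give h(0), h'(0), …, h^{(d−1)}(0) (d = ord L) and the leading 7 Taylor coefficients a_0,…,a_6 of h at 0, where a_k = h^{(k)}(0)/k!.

f: a_k = 1, 4, 8, 32/3, 32/3, 128/15, 256/45, …
Change of var in L_f (x↦r) gives L₀.
L = -8 + (1 + 2·x + x^2)·Dx  (order 1).
h: a_k = 1, 8, 24, 88/3, 8/3, -88/5, 184/45, …
ICs: h(0) = 1.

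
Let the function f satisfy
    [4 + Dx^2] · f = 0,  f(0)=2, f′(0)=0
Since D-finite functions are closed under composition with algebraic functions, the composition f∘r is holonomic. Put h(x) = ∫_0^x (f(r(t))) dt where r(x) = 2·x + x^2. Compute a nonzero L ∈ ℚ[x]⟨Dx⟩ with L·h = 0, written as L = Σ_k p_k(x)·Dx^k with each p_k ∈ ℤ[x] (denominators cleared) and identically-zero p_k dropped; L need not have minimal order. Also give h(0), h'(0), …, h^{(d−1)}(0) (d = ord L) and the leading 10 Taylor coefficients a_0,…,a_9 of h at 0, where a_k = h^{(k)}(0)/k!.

f: a_k = 2, 0, -4, 0, 4/3, 0, -8/45, 0, 4/315, 0, …
Substitute x→r, Dx→(1/r')Dx; clear ⇒ L₀.
h=∫₀ˣh₀: take L = L₀·Dx.
L = (16 + 48·x + 48·x^2 + 16·x^3)·Dx - Dx^2 + (1 + x)·Dx^3  (order 3).
h: a_k = 0, 2, 0, -16/3, -4, 52/15, 64/9, 928/315, -44/15, -11996/2835, …
ICs: h(0) = 0, h′(0) = 2, h′′(0) = 0.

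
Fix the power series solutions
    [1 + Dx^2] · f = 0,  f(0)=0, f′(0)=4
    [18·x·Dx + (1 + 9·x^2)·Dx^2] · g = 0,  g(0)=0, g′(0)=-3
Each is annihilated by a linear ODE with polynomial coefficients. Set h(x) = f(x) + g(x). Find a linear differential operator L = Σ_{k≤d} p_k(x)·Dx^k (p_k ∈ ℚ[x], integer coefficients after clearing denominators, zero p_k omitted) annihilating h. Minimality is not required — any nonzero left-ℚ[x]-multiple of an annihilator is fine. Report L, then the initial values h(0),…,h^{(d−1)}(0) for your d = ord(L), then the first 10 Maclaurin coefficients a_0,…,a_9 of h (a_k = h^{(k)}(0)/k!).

L = (-1926·x + 17820·x^3 + 1458·x^5)·Dx + (-17 + 351·x^2 + 4617·x^4 + 729·x^6)·Dx^2 + (-1926·x + 17820·x^3 + 1458·x^5)·Dx^3 + (-17 + 351·x^2 + 4617·x^4 + 729·x^6)·Dx^4  (order 4).
h: a_k = 0, 1, 0, 25/3, 0, -1457/30, 0, 56237/180, 0, -198404639/90720, …
ICs: h(0) = 0, h′(0) = 1, h′′(0) = 0, h′′′(0) = 50.

f: a_k = 0, 4, 0, -2/3, 0, 1/30, 0, -1/1260, 0, 1/90720, …
g: a_k = 0, -3, 0, 9, 0, -243/5, 0, 2187/7, 0, -2187, …
L₀ := lclm(L_f,L_g); ord L₀ ≤ 2+2.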